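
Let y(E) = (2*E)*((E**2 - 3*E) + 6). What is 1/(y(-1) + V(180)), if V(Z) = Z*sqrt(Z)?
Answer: 1/291580 + 27*sqrt(5)/145790 ≈ 0.00041754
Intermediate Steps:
y(E) = 2*E*(6 + E**2 - 3*E) (y(E) = (2*E)*(6 + E**2 - 3*E) = 2*E*(6 + E**2 - 3*E))
V(Z) = Z**(3/2)
1/(y(-1) + V(180)) = 1/(2*(-1)*(6 + (-1)**2 - 3*(-1)) + 180**(3/2)) = 1/(2*(-1)*(6 + 1 + 3) + 1080*sqrt(5)) = 1/(2*(-1)*10 + 1080*sqrt(5)) = 1/(-20 + 1080*sqrt(5))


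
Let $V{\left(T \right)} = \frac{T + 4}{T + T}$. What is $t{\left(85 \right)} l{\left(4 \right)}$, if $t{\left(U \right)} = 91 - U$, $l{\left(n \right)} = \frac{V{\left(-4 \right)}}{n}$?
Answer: $0$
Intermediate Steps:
$V{\left(T \right)} = \frac{4 + T}{2 T}$
$l{\left(n \right)} = 0$ ($l{\left(n \right)} = \frac{\frac{1}{2} \frac{1}{-4} \left(4 - 4\right)}{n} = \frac{\frac{1}{2} \left(- \frac{1}{4}\right) 0}{n} = \frac{0}{n} = 0$)
$t{\left(85 \right)} l{\left(4 \right)} = \left(91 - 85\right) 0 = 6 \cdot 0 = 0$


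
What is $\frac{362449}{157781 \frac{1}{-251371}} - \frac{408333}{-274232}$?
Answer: $- \frac{24984984816335255}{43268599192} \approx -5.7744 \cdot 10^{5}$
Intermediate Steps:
$\frac{362449}{157781 \frac{1}{-251371}} - \frac{408333}{-274232} = \frac{362449}{157781 \left(- \frac{1}{251371}\right)} - - \frac{408333}{274232} = \frac{362449}{- \frac{157781}{251371}} + \frac{408333}{274232} = 362449 \left(- \frac{251371}{157781}\right) + \frac{408333}{274232} = - \frac{91109167579}{157781} + \frac{408333}{274232} = - \frac{24984984816335255}{43268599192}$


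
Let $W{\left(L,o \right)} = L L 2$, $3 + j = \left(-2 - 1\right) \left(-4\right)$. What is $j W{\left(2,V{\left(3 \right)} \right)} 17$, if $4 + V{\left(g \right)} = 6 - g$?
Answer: $1224$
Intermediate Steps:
$V{\left(g \right)} = 2 - g$ ($V{\left(g \right)} = -4 - \left(-6 + g\right) = 2 - g$)
$j = 9$ ($j = -3 + \left(-2 - 1\right) \left(-4\right) = -3 - -12 = -3 + 12 = 9$)
$W{\left(L,o \right)} = 2 L^{2}$ ($W{\left(L,o \right)} = L^{2} \cdot 2 = 2 L^{2}$)
$j W{\left(2,V{\left(3 \right)} \right)} 17 = 9 \cdot 2 \cdot 2^{2} \cdot 17 = 9 \cdot 2 \cdot 4 \cdot 17 = 9 \cdot 8 \cdot 17 = 72 \cdot 17 = 1224$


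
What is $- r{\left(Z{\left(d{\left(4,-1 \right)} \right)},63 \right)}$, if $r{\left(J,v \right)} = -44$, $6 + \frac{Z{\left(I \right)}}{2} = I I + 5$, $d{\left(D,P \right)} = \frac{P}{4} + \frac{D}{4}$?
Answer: $44$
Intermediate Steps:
$d{\left(D,P \right)} = \frac{D}{4} + \frac{P}{4}$ ($d{\left(D,P \right)} = P \frac{1}{4} + D \frac{1}{4} = \frac{P}{4} + \frac{D}{4} = \frac{D}{4} + \frac{P}{4}$)
$Z{\left(I \right)} = -2 + 2 I^{2}$ ($Z{\left(I \right)} = -12 + 2 \left(I I + 5\right) = -12 + 2 \left(I^{2} + 5\right) = -12 + 2 \left(5 + I^{2}\right) = -12 + \left(10 + 2 I^{2}\right) = -2 + 2 I^{2}$)
$- r{\left(Z{\left(d{\left(4,-1 \right)} \right)},63 \right)} = \left(-1\right) \left(-44\right) = 44$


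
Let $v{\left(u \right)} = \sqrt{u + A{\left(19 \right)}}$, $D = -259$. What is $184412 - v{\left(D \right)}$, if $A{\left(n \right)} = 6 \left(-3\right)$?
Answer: $184412 - i \sqrt{277} \approx 1.8441 \cdot 10^{5} - 16.643 i$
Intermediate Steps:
$A{\left(n \right)} = -18$
$v{\left(u \right)} = \sqrt{-18 + u}$ ($v{\left(u \right)} = \sqrt{u - 18} = \sqrt{-18 + u}$)
$184412 - v{\left(D \right)} = 184412 - \sqrt{-18 - 259} = 184412 - \sqrt{-277} = 184412 - i \sqrt{277}$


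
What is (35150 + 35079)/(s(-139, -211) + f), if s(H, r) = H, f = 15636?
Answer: 70229/15497 ≈ 4.5318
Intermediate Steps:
(35150 + 35079)/(s(-139, -211) + f) = (35150 + 35079)/(-139 + 15636) = 70229/15497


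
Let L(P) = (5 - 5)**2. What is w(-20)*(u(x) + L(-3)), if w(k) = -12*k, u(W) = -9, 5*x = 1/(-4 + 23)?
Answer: -2160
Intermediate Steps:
L(P) = 0 (L(P) = 0**2 = 0)
x = 1/95 (x = 1/(5*(-4 + 23)) = (1/5)/19 = (1/5)*(1/19) = 1/95 ≈ 0.010526)
w(-20)*(u(x) + L(-3)) = (-12*(-20))*(-9 + 0) = 240*(-9) = -2160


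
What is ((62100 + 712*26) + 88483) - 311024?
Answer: -141929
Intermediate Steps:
((62100 + 712*26) + 88483) - 311024 = ((62100 + 18512) + 88483) - 311024 = (80612 + 88483) - 311024 = 169095 - 311024 = -141929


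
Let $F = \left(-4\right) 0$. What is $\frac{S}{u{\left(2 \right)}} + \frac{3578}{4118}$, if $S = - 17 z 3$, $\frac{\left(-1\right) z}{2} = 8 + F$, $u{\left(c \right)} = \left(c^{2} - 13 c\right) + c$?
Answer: $- \frac{411091}{10295} \approx -39.931$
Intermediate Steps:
$F = 0$
$u{\left(c \right)} = c^{2} - 12 c$
$z = -16$ ($z = - 2 \left(8 + 0\right) = \left(-2\right) 8 = -16$)
$S = 816$ ($S = \left(-17\right) \left(-16\right) 3 = 272 \cdot 3 = 816$)
$\frac{S}{u{\left(2 \right)}} + \frac{3578}{4118} = \frac{816}{2 \left(-12 + 2\right)} + \frac{3578}{4118} = \frac{816}{2 \left(-10\right)} + 3578 \cdot \frac{1}{4118} = \frac{816}{-20} + \frac{1789}{2059} = 816 \left(- \frac{1}{20}\right) + \frac{1789}{2059} = - \frac{204}{5} + \frac{1789}{2059} = - \frac{411091}{10295}$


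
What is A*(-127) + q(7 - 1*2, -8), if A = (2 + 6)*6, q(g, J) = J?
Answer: -6104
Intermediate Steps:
A = 48 (A = 8*6 = 48)
A*(-127) + q(7 - 1*2, -8) = 48*(-127) - 8 = -6096 - 8 = -6104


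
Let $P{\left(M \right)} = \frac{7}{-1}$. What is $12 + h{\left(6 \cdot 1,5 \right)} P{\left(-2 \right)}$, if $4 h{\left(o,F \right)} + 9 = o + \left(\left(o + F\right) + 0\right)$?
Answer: $-2$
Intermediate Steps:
$P{\left(M \right)} = -7$ ($P{\left(M \right)} = 7 \left(-1\right) = -7$)
$h{\left(o,F \right)} = - \frac{9}{4} + \frac{o}{2} + \frac{F}{4}$ ($h{\left(o,F \right)} = - \frac{9}{4} + \frac{o + \left(\left(o + F\right) + 0\right)}{4} = - \frac{9}{4} + \frac{o + \left(\left(F + o\right) + 0\right)}{4} = - \frac{9}{4} + \frac{o + \left(F + o\right)}{4} = - \frac{9}{4} + \frac{F + 2 o}{4} = - \frac{9}{4} + \left(\frac{o}{2} + \frac{F}{4}\right) = - \frac{9}{4} + \frac{o}{2} + \frac{F}{4}$)
$12 + h{\left(6 \cdot 1,5 \right)} P{\left(-2 \right)} = 12 + \left(- \frac{9}{4} + \frac{6 \cdot 1}{2} + \frac{1}{4} \cdot 5\right) \left(-7\right) = 12 + \left(- \frac{9}{4} + \frac{1}{2} \cdot 6 + \frac{5}{4}\right) \left(-7\right) = 12 + \left(- \frac{9}{4} + 3 + \frac{5}{4}\right) \left(-7\right) = 12 + 2 \left(-7\right) = 12 - 14 = -2$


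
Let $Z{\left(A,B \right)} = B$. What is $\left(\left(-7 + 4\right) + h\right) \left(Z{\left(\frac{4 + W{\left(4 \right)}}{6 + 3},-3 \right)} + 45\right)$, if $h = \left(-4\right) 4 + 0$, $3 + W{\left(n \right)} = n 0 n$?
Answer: $-798$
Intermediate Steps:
$W{\left(n \right)} = -3$ ($W{\left(n \right)} = -3 + n 0 n = -3 + 0 n = -3 + 0 = -3$)
$h = -16$ ($h = -16 + 0 = -16$)
$\left(\left(-7 + 4\right) + h\right) \left(Z{\left(\frac{4 + W{\left(4 \right)}}{6 + 3},-3 \right)} + 45\right) = \left(\left(-7 + 4\right) - 16\right) \left(-3 + 45\right) = \left(-3 - 16\right) 42 = \left(-19\right) 42 = -798$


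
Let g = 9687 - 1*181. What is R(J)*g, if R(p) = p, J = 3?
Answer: 28518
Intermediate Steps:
g = 9506 (g = 9687 - 181 = 9506)
R(J)*g = 3*9506 = 28518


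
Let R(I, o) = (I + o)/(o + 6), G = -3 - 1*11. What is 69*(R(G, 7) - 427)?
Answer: -383502/13 ≈ -29500.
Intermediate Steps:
G = -14 (G = -3 - 11 = -14)
R(I, o) = (I + o)/(6 + o)
69*(R(G, 7) - 427) = 69*((-14 + 7)/(6 + 7) - 427) = 69*(-7/13 - 427) = 69*(-5558/13) = -383502/13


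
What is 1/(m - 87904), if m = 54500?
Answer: -1/33404 ≈ -2.9937e-5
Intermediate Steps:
1/(m - 87904) = 1/(54500 - 87904) = 1/(-33404) = -1/33404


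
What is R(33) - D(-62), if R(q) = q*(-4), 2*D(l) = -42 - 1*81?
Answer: -141/2 ≈ -70.500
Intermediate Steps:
D(l) = -123/2 (D(l) = (-42 - 1*81)/2 = (-42 - 81)/2 = (½)*(-123) = -123/2)
R(q) = -4*q
R(33) - D(-62) = -4*33 - 1*(-123/2) = -132 + 123/2 = -141/2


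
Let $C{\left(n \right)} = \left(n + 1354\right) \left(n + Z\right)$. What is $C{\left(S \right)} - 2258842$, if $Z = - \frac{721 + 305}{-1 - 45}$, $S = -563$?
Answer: $- \frac{61790242}{23} \approx -2.6865 \cdot 10^{6}$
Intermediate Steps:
$Z = \frac{513}{23}$ ($Z = - \frac{1026}{-46} = - \frac{1026 \left(-1\right)}{46} = \left(-1\right) \left(- \frac{513}{23}\right) = \frac{513}{23} \approx 22.304$)
$C{\left(n \right)} = \left(1354 + n\right) \left(\frac{513}{23} + n\right)$ ($C{\left(n \right)} = \left(n + 1354\right) \left(n + \frac{513}{23}\right) = \left(1354 + n\right) \left(\frac{513}{23} + n\right)$)
$C{\left(S \right)} - 2258842 = \left(\frac{694602}{23} + \left(-563\right)^{2} + \frac{31655}{23} \left(-563\right)\right) - 2258842 = \left(\frac{694602}{23} + 316969 - \frac{17821765}{23}\right) - 2258842 = - \frac{9836876}{23} - 2258842 = - \frac{61790242}{23}$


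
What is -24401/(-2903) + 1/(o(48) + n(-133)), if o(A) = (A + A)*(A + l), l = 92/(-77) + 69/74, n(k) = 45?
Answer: 321726598084/38275001211 ≈ 8.4057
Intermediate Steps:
l = -1495/5698 (l = 92*(-1/77) + 69*(1/74) = -92/77 + 69/74 = -1495/5698 ≈ -0.26237)
o(A) = 2*A*(-1495/5698 + A) (o(A) = (A + A)*(A - 1495/5698) = (2*A)*(-1495/5698 + A) = 2*A*(-1495/5698 + A))
-24401/(-2903) + 1/(o(48) + n(-133)) = -24401/(-2903) + 1/((1/2849)*48*(-1495 + 5698*48) + 45) = -24401*(-1/2903) + 1/((1/2849)*48*(-1495 + 273504) + 45) = 24401/2903 + 1/((1/2849)*48*272009 + 45) = 24401/2903 + 1/(13056432/2849 + 45) = 24401/2903 + 1/(13184637/2849) = 24401/2903 + 2849/13184637 = 321726598084/38275001211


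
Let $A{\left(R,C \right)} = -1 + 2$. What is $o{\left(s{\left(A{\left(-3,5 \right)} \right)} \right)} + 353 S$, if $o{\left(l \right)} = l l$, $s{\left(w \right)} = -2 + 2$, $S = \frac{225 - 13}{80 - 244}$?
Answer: $- \frac{18709}{41} \approx -456.32$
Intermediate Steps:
$A{\left(R,C \right)} = 1$
$S = - \frac{53}{41}$ ($S = \frac{212}{-164} = 212 \left(- \frac{1}{164}\right) = - \frac{53}{41} \approx -1.2927$)
$s{\left(w \right)} = 0$
$o{\left(l \right)} = l^{2}$
$o{\left(s{\left(A{\left(-3,5 \right)} \right)} \right)} + 353 S = 0^{2} + 353 \left(- \frac{53}{41}\right) = 0 - \frac{18709}{41} = - \frac{18709}{41}$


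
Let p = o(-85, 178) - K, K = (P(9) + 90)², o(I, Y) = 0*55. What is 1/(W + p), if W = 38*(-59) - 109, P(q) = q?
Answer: -1/12152 ≈ -8.2291e-5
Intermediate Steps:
o(I, Y) = 0
W = -2351 (W = -2242 - 109 = -2351)
K = 9801 (K = (9 + 90)² = 99² = 9801)
p = -9801 (p = 0 - 1*9801 = 0 - 9801 = -9801)
1/(W + p) = 1/(-2351 - 9801) = 1/(-12152) = -1/12152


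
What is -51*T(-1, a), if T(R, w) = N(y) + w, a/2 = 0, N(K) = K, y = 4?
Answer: -204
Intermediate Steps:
a = 0 (a = 2*0 = 0)
T(R, w) = 4 + w
-51*T(-1, a) = -51*(4 + 0) = -51*4 = -204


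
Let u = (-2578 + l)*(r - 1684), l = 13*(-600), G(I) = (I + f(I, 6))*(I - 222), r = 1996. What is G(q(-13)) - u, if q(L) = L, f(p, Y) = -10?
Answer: 3243341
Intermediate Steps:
G(I) = (-222 + I)*(-10 + I) (G(I) = (I - 10)*(I - 222) = (-10 + I)*(-222 + I) = (-222 + I)*(-10 + I))
l = -7800
u = -3237936 (u = (-2578 - 7800)*(1996 - 1684) = -10378*312 = -3237936)
G(q(-13)) - u = (2220 + (-13)**2 - 232*(-13)) - 1*(-3237936) = (2220 + 169 + 3016) + 3237936 = 5405 + 3237936 = 3243341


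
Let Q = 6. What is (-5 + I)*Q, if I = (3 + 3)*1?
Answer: 6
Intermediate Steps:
I = 6 (I = 6*1 = 6)
(-5 + I)*Q = (-5 + 6)*6 = 1*6 = 6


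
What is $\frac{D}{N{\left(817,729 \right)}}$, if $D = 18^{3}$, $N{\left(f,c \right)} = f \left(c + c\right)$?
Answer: $\frac{4}{817} \approx 0.004896$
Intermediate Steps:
$N{\left(f,c \right)} = 2 c f$ ($N{\left(f,c \right)} = f 2 c = 2 c f$)
$D = 5832$
$\frac{D}{N{\left(817,729 \right)}} = \frac{5832}{2 \cdot 729 \cdot 817} = \frac{5832}{1191186} = 5832 \cdot \frac{1}{1191186} = \frac{4}{817}$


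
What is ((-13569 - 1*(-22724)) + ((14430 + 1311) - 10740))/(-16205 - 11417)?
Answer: -7078/13811 ≈ -0.51249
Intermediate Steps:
((-13569 - 1*(-22724)) + ((14430 + 1311) - 10740))/(-16205 - 11417) = ((-13569 + 22724) + (15741 - 10740))/(-27622) = (9155 + 5001)*(-1/27622) = 14156*(-1/27622) = -7078/13811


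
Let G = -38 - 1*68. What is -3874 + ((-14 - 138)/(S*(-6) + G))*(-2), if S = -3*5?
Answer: -3893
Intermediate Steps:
S = -15
G = -106 (G = -38 - 68 = -106)
-3874 + ((-14 - 138)/(S*(-6) + G))*(-2) = -3874 + ((-14 - 138)/(-15*(-6) - 106))*(-2) = -3874 - 152/(90 - 106)*(-2) = -3874 - 152/(-16)*(-2) = -3874 - 152*(-1/16)*(-2) = -3874 + (19/2)*(-2) = -3874 - 19 = -3893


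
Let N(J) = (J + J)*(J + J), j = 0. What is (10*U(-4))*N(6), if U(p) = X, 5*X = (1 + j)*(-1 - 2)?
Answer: -864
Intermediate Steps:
N(J) = 4*J² (N(J) = (2*J)*(2*J) = 4*J²)
X = -⅗ (X = ((1 + 0)*(-1 - 2))/5 = (1*(-3))/5 = (⅕)*(-3) = -⅗ ≈ -0.60000)
U(p) = -⅗
(10*U(-4))*N(6) = (10*(-⅗))*(4*6²) = -24*36 = -6*144 = -864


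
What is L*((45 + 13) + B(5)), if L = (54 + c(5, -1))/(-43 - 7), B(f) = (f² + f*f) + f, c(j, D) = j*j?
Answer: -8927/50 ≈ -178.54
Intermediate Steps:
c(j, D) = j²
B(f) = f + 2*f² (B(f) = (f² + f²) + f = 2*f² + f = f + 2*f²)
L = -79/50 (L = (54 + 5²)/(-43 - 7) = (54 + 25)/(-50) = 79*(-1/50) = -79/50 ≈ -1.5800)
L*((45 + 13) + B(5)) = -79*((45 + 13) + 5*(1 + 2*5))/50 = -79*(58 + 5*(1 + 10))/50 = -79*(58 + 5*11)/50 = -79*(58 + 55)/50 = -79/50*113 = -8927/50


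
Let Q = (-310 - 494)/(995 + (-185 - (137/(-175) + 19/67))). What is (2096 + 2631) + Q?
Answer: 11227936427/2375776 ≈ 4726.0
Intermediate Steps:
Q = -2356725/2375776 (Q = -804/(995 + (-185 - (137*(-1/175) + 19*(1/67)))) = -804/(995 + (-185 - (-137/175 + 19/67))) = -804/(995 + (-185 - 1*(-5854/11725))) = -804/(995 + (-185 + 5854/11725)) = -804/(995 - 2163271/11725) = -804/9503104/11725 = -804*11725/9503104 = -2356725/2375776 ≈ -0.99198)
(2096 + 2631) + Q = (2096 + 2631) - 2356725/2375776 = 4727 - 2356725/2375776 = 11227936427/2375776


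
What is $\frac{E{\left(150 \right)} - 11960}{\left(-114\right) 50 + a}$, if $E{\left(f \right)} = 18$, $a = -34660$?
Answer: $\frac{5971}{20180} \approx 0.29589$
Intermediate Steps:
$\frac{E{\left(150 \right)} - 11960}{\left(-114\right) 50 + a} = \frac{18 - 11960}{\left(-114\right) 50 - 34660} = \frac{18 - 11960}{-5700 - 34660} = - \frac{11942}{-40360} = \left(-11942\right) \left(- \frac{1}{40360}\right) = \frac{5971}{20180}$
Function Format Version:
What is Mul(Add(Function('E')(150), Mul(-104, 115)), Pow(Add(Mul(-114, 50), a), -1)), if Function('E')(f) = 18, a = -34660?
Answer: Rational(5971, 20180) ≈ 0.29589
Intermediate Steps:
Mul(Add(Function('E')(150), Mul(-104, 115)), Pow(Add(Mul(-114, 50), a), -1)) = Mul(Add(18, Mul(-104, 115)), Pow(Add(Mul(-114, 50), -34660), -1)) = Mul(Add(18, -11960), Pow(Add(-5700, -34660), -1)) = Mul(-11942, Pow(-40360, -1)) = Mul(-11942, Rational(-1, 40360)) = Rational(5971, 20180)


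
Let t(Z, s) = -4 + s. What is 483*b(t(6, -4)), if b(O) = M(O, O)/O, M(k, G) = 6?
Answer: -1449/4 ≈ -362.25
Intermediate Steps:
b(O) = 6/O
483*b(t(6, -4)) = 483*(6/(-4 - 4)) = 483*(6/(-8)) = 483*(6*(-⅛)) = 483*(-¾) = -1449/4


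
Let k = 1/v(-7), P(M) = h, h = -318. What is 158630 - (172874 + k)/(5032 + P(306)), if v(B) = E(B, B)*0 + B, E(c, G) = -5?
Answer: 5233262623/32998 ≈ 1.5859e+5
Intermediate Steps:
P(M) = -318
v(B) = B (v(B) = -5*0 + B = 0 + B = B)
k = -⅐ (k = 1/(-7) = -⅐ ≈ -0.14286)
158630 - (172874 + k)/(5032 + P(306)) = 158630 - (172874 - ⅐)/(5032 - 318) = 158630 - 1210117/(7*4714) = 158630 - 1*1210117/32998 = 158630 - 1210117/32998 = 5233262623/32998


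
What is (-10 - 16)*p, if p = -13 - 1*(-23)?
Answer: -260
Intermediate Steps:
p = 10 (p = -13 + 23 = 10)
(-10 - 16)*p = (-10 - 16)*10 = -26*10 = -260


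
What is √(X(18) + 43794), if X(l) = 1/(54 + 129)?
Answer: √1466617449/183 ≈ 209.27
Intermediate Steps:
X(l) = 1/183
√(X(18) + 43794) = √(1/183 + 43794) = √(8014303/183) = √1466617449/183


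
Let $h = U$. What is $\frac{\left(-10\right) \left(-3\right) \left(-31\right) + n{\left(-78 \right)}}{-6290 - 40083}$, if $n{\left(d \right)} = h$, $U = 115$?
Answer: $\frac{815}{46373} \approx 0.017575$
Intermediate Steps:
$h = 115$
$n{\left(d \right)} = 115$
$\frac{\left(-10\right) \left(-3\right) \left(-31\right) + n{\left(-78 \right)}}{-6290 - 40083} = \frac{\left(-10\right) \left(-3\right) \left(-31\right) + 115}{-6290 - 40083} = \frac{30 \left(-31\right) + 115}{-46373} = \left(-930 + 115\right) \left(- \frac{1}{46373}\right) = \left(-815\right) \left(- \frac{1}{46373}\right) = \frac{815}{46373}$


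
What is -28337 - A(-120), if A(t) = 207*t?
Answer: -3497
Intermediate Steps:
-28337 - A(-120) = -28337 - 207*(-120) = -28337 - 1*(-24840) = -28337 + 24840 = -3497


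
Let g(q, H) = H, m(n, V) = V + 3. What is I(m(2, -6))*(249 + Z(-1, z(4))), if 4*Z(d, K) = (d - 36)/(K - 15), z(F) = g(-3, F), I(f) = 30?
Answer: 164895/22 ≈ 7495.2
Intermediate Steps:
m(n, V) = 3 + V
z(F) = F
Z(d, K) = (-36 + d)/(4*(-15 + K)) (Z(d, K) = ((d - 36)/(K - 15))/4 = ((-36 + d)/(-15 + K))/4 = (-36 + d)/(4*(-15 + K)))
I(m(2, -6))*(249 + Z(-1, z(4))) = 30*(249 + (-36 - 1)/(4*(-15 + 4))) = 30*(249 + (¼)*(-37)/(-11)) = 30*(249 + (¼)*(-1/11)*(-37)) = 30*(249 + 37/44) = 30*(10993/44) = 164895/22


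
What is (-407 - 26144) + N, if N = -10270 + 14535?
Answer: -22286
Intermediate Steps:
N = 4265
(-407 - 26144) + N = (-407 - 26144) + 4265 = -26551 + 4265 = -22286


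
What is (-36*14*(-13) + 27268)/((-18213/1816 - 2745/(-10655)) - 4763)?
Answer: -130879882720/18470129567 ≈ -7.0860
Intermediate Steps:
(-36*14*(-13) + 27268)/((-18213/1816 - 2745/(-10655)) - 4763) = (-504*(-13) + 27268)/((-18213*1/1816 - 2745*(-1/10655)) - 4763) = (6552 + 27268)/((-18213/1816 + 549/2131) - 4763) = 33820/(-37814919/3869896 - 4763) = 33820/(-18470129567/3869896) = 33820*(-3869896/18470129567) = -130879882720/18470129567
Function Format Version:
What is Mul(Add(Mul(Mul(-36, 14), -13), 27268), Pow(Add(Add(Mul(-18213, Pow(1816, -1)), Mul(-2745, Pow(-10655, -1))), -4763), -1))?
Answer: Rational(-130879882720, 18470129567) ≈ -7.0860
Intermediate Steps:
Mul(Add(Mul(Mul(-36, 14), -13), 27268), Pow(Add(Add(Mul(-18213, Pow(1816, -1)), Mul(-2745, Pow(-10655, -1))), -4763), -1)) = Mul(Add(Mul(-504, -13), 27268), Pow(Add(Add(Mul(-18213, Rational(1, 1816)), Mul(-2745, Rational(-1, 10655))), -4763), -1)) = Mul(Add(6552, 27268), Pow(Add(Add(Rational(-18213, 1816), Rational(549, 2131)), -4763), -1)) = Mul(33820, Pow(Add(Rational(-37814919, 3869896), -4763), -1)) = Mul(33820, Pow(Rational(-18470129567, 3869896), -1)) = Mul(33820, Rational(-3869896, 18470129567)) = Rational(-130879882720, 18470129567)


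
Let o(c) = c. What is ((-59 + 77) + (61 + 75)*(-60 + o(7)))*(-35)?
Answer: 251650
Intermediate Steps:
((-59 + 77) + (61 + 75)*(-60 + o(7)))*(-35) = ((-59 + 77) + (61 + 75)*(-60 + 7))*(-35) = (18 + 136*(-53))*(-35) = (18 - 7208)*(-35) = -7190*(-35) = 251650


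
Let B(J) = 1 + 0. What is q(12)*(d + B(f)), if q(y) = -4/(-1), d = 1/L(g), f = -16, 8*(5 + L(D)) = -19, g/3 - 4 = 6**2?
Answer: 204/59 ≈ 3.4576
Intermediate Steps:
g = 120 (g = 12 + 3*6**2 = 12 + 3*36 = 12 + 108 = 120)
L(D) = -59/8 (L(D) = -5 + (1/8)*(-19) = -5 - 19/8 = -59/8)
d = -8/59 (d = 1/(-59/8) = -8/59 ≈ -0.13559)
B(J) = 1
q(y) = 4 (q(y) = -4*(-1) = 4)
q(12)*(d + B(f)) = 4*(-8/59 + 1) = 4*(51/59) = 204/59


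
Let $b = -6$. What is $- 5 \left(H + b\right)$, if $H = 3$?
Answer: $15$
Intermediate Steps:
$- 5 \left(H + b\right) = - 5 \left(3 - 6\right) = \left(-5\right) \left(-3\right) = 15$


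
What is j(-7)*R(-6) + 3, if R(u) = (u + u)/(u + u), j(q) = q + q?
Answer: -11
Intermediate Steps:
j(q) = 2*q
R(u) = 1 (R(u) = (2*u)/((2*u)) = (2*u)*(1/(2*u)) = 1)
j(-7)*R(-6) + 3 = (2*(-7))*1 + 3 = -14*1 + 3 = -14 + 3 = -11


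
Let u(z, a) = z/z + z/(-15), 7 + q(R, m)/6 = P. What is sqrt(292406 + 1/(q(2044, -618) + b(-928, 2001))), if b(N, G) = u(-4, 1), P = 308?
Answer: sqrt(214888550198321)/27109 ≈ 540.75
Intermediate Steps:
q(R, m) = 1806 (q(R, m) = -42 + 6*308 = -42 + 1848 = 1806)
u(z, a) = 1 - z/15 (u(z, a) = 1 + z*(-1/15) = 1 - z/15)
b(N, G) = 19/15 (b(N, G) = 1 - 1/15*(-4) = 1 + 4/15 = 19/15)
sqrt(292406 + 1/(q(2044, -618) + b(-928, 2001))) = sqrt(292406 + 1/(1806 + 19/15)) = sqrt(292406 + 1/(27109/15)) = sqrt(292406 + 15/27109) = sqrt(7926834269/27109) = sqrt(214888550198321)/27109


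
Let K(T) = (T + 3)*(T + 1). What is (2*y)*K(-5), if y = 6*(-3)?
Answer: -288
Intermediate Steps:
K(T) = (1 + T)*(3 + T) (K(T) = (3 + T)*(1 + T) = (1 + T)*(3 + T))
y = -18
(2*y)*K(-5) = (2*(-18))*(3 + (-5)² + 4*(-5)) = -36*(3 + 25 - 20) = -36*8 = -288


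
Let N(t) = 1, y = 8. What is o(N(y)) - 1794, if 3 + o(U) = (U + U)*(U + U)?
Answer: -1793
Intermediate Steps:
o(U) = -3 + 4*U² (o(U) = -3 + (U + U)*(U + U) = -3 + (2*U)*(2*U) = -3 + 4*U²)
o(N(y)) - 1794 = (-3 + 4*1²) - 1794 = (-3 + 4*1) - 1794 = (-3 + 4) - 1794 = 1 - 1794 = -1793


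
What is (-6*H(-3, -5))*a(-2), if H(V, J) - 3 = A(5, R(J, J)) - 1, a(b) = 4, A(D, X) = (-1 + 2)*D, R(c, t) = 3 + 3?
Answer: -168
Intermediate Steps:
R(c, t) = 6
A(D, X) = D (A(D, X) = 1*D = D)
H(V, J) = 7 (H(V, J) = 3 + (5 - 1) = 3 + 4 = 7)
(-6*H(-3, -5))*a(-2) = -6*7*4 = -42*4 = -168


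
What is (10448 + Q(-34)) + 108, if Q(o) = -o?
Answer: 10590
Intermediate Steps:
(10448 + Q(-34)) + 108 = (10448 - 1*(-34)) + 108 = (10448 + 34) + 108 = 10482 + 108 = 10590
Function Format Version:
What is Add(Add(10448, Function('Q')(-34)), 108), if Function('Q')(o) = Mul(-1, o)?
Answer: 10590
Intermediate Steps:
Add(Add(10448, Function('Q')(-34)), 108) = Add(Add(10448, Mul(-1, -34)), 108) = Add(Add(10448, 34), 108) = Add(10482, 108) = 10590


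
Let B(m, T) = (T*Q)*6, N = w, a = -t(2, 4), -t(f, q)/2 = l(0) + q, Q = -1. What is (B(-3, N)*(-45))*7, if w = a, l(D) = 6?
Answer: 37800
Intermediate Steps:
t(f, q) = -12 - 2*q (t(f, q) = -2*(6 + q) = -12 - 2*q)
a = 20 (a = -(-12 - 2*4) = -(-12 - 8) = -1*(-20) = 20)
w = 20
N = 20
B(m, T) = -6*T (B(m, T) = (T*(-1))*6 = -T*6 = -6*T)
(B(-3, N)*(-45))*7 = (-6*20*(-45))*7 = -120*(-45)*7 = 5400*7 = 37800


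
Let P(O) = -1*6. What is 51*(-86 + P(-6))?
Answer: -4692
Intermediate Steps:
P(O) = -6
51*(-86 + P(-6)) = 51*(-86 - 6) = 51*(-92) = -4692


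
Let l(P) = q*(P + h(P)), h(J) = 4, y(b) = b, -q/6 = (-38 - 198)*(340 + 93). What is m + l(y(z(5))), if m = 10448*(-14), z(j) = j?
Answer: 5371880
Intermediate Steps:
q = 613128 (q = -6*(-38 - 198)*(340 + 93) = -(-1416)*433 = -6*(-102188) = 613128)
l(P) = 2452512 + 613128*P (l(P) = 613128*(P + 4) = 613128*(4 + P) = 2452512 + 613128*P)
m = -146272
m + l(y(z(5))) = -146272 + (2452512 + 613128*5) = -146272 + (2452512 + 3065640) = -146272 + 5518152 = 5371880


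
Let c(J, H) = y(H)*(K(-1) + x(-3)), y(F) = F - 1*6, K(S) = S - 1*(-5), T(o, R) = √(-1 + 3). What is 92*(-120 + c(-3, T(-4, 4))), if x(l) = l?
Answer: -11592 + 92*√2 ≈ -11462.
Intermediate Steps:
T(o, R) = √2
K(S) = 5 + S (K(S) = S + 5 = 5 + S)
y(F) = -6 + F (y(F) = F - 6 = -6 + F)
c(J, H) = -6 + H (c(J, H) = (-6 + H)*((5 - 1) - 3) = (-6 + H)*(4 - 3) = (-6 + H)*1 = -6 + H)
92*(-120 + c(-3, T(-4, 4))) = 92*(-120 + (-6 + √2)) = 92*(-126 + √2) = -11592 + 92*√2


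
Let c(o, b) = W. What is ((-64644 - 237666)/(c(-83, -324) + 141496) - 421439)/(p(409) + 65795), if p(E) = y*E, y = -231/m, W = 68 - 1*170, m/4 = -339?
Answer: -13467170110376/2104708580601 ≈ -6.3986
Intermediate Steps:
m = -1356 (m = 4*(-339) = -1356)
W = -102 (W = 68 - 170 = -102)
c(o, b) = -102
y = 77/452 (y = -231/(-1356) = -231*(-1/1356) = 77/452 ≈ 0.17035)
p(E) = 77*E/452
((-64644 - 237666)/(c(-83, -324) + 141496) - 421439)/(p(409) + 65795) = ((-64644 - 237666)/(-102 + 141496) - 421439)/((77/452)*409 + 65795) = (-302310/141394 - 421439)/(31493/452 + 65795) = (-302310*1/141394 - 421439)/(29770833/452) = (-151155/70697 - 421439)*(452/29770833) = -29794624138/70697*452/29770833 = -13467170110376/2104708580601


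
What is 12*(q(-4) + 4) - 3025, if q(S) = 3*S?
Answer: -3121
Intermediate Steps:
12*(q(-4) + 4) - 3025 = 12*(3*(-4) + 4) - 3025 = 12*(-12 + 4) - 3025 = 12*(-8) - 3025 = -96 - 3025 = -3121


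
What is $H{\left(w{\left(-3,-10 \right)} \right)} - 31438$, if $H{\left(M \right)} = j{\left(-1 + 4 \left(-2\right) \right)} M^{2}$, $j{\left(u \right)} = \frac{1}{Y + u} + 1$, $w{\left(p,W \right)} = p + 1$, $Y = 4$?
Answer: $- \frac{157174}{5} \approx -31435.0$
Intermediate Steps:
$w{\left(p,W \right)} = 1 + p$
$j{\left(u \right)} = 1 + \frac{1}{4 + u}$ ($j{\left(u \right)} = \frac{1}{4 + u} + 1 = 1 + \frac{1}{4 + u}$)
$H{\left(M \right)} = \frac{4 M^{2}}{5}$ ($H{\left(M \right)} = \frac{5 + \left(-1 + 4 \left(-2\right)\right)}{4 + \left(-1 + 4 \left(-2\right)\right)} M^{2} = \frac{5 - 9}{4 - 9} M^{2} = \frac{1}{-5} \left(-4\right) M^{2} = \left(- \frac{1}{5}\right) \left(-4\right) M^{2} = \frac{4 M^{2}}{5}$)
$H{\left(w{\left(-3,-10 \right)} \right)} - 31438 = \frac{4 \left(1 - 3\right)^{2}}{5} - 31438 = \frac{4 \left(-2\right)^{2}}{5} - 31438 = \frac{4}{5} \cdot 4 - 31438 = \frac{16}{5} - 31438 = - \frac{157174}{5}$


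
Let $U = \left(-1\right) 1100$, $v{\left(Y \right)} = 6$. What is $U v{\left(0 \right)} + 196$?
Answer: $-6404$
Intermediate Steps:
$U = -1100$
$U v{\left(0 \right)} + 196 = \left(-1100\right) 6 + 196 = -6600 + 196 = -6404$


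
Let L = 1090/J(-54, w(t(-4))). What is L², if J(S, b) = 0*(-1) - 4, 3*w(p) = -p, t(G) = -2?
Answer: 297025/4 ≈ 74256.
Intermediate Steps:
w(p) = -p/3 (w(p) = (-p)/3 = -p/3)
J(S, b) = -4 (J(S, b) = 0 - 4 = -4)
L = -545/2 (L = 1090/(-4) = 1090*(-¼) = -545/2 ≈ -272.50)
L² = (-545/2)² = 297025/4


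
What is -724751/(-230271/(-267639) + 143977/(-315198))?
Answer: -20379823581115674/11349032785 ≈ -1.7957e+6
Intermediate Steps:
-724751/(-230271/(-267639) + 143977/(-315198)) = -724751/(-230271*(-1/267639) + 143977*(-1/315198)) = -724751/(76757/89213 - 143977/315198) = -724751/11349032785/28119759174 = -724751*28119759174/11349032785 = -20379823581115674/11349032785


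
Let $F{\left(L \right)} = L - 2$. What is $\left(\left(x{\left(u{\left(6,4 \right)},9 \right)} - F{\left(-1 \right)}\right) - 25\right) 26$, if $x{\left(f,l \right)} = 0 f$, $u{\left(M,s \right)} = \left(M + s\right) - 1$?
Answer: $-572$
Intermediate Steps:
$u{\left(M,s \right)} = -1 + M + s$
$x{\left(f,l \right)} = 0$
$F{\left(L \right)} = -2 + L$ ($F{\left(L \right)} = L - 2 = -2 + L$)
$\left(\left(x{\left(u{\left(6,4 \right)},9 \right)} - F{\left(-1 \right)}\right) - 25\right) 26 = \left(\left(0 - \left(-2 - 1\right)\right) - 25\right) 26 = \left(\left(0 - -3\right) - 25\right) 26 = \left(\left(0 + 3\right) - 25\right) 26 = \left(3 - 25\right) 26 = \left(-22\right) 26 = -572$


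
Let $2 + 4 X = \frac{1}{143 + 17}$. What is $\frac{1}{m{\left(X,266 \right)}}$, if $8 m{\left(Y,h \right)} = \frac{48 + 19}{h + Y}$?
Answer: $\frac{169921}{5360} \approx 31.702$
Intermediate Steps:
$X = - \frac{319}{640}$ ($X = - \frac{1}{2} + \frac{1}{4 \left(143 + 17\right)} = - \frac{1}{2} + \frac{1}{4 \cdot 160} = - \frac{1}{2} + \frac{1}{4} \cdot \frac{1}{160} = - \frac{1}{2} + \frac{1}{640} = - \frac{319}{640} \approx -0.49844$)
$m{\left(Y,h \right)} = \frac{67}{8 \left(Y + h\right)}$ ($m{\left(Y,h \right)} = \frac{\left(48 + 19\right) \frac{1}{h + Y}}{8} = \frac{67 \frac{1}{Y + h}}{8} = \frac{67}{8 \left(Y + h\right)}$)
$\frac{1}{m{\left(X,266 \right)}} = \frac{1}{\frac{67}{8} \frac{1}{- \frac{319}{640} + 266}} = \frac{1}{\frac{67}{8} \frac{1}{\frac{169921}{640}}} = \frac{1}{\frac{67}{8} \cdot \frac{640}{169921}} = \frac{1}{\frac{5360}{169921}} = \frac{169921}{5360}$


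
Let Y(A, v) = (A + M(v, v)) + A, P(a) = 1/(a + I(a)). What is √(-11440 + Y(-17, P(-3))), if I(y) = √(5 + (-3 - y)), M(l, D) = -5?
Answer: I*√11479 ≈ 107.14*I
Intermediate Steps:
I(y) = √(2 - y)
P(a) = 1/(a + √(2 - a))
Y(A, v) = -5 + 2*A (Y(A, v) = (A - 5) + A = (-5 + A) + A = -5 + 2*A)
√(-11440 + Y(-17, P(-3))) = √(-11440 + (-5 + 2*(-17))) = √(-11440 + (-5 - 34)) = √(-11440 - 39) = √(-11479) = I*√11479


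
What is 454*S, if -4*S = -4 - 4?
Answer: 908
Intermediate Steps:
S = 2 (S = -(-4 - 4)/4 = -1/4*(-8) = 2)
454*S = 454*2 = 908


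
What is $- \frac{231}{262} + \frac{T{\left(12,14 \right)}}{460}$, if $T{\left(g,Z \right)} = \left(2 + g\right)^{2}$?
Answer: $- \frac{13727}{30130} \approx -0.45559$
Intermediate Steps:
$- \frac{231}{262} + \frac{T{\left(12,14 \right)}}{460} = - \frac{231}{262} + \frac{\left(2 + 12\right)^{2}}{460} = \left(-231\right) \frac{1}{262} + 14^{2} \cdot \frac{1}{460} = - \frac{231}{262} + 196 \cdot \frac{1}{460} = - \frac{231}{262} + \frac{49}{115} = - \frac{13727}{30130}$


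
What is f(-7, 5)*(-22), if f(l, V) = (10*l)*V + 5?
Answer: 7590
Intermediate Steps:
f(l, V) = 5 + 10*V*l (f(l, V) = 10*V*l + 5 = 5 + 10*V*l)
f(-7, 5)*(-22) = (5 + 10*5*(-7))*(-22) = (5 - 350)*(-22) = -345*(-22) = 7590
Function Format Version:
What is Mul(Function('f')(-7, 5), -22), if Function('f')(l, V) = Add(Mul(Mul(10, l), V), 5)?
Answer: 7590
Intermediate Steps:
Function('f')(l, V) = Add(5, Mul(10, V, l)) (Function('f')(l, V) = Add(Mul(10, V, l), 5) = Add(5, Mul(10, V, l)))
Mul(Function('f')(-7, 5), -22) = Mul(Add(5, Mul(10, 5, -7)), -22) = Mul(Add(5, -350), -22) = Mul(-345, -22) = 7590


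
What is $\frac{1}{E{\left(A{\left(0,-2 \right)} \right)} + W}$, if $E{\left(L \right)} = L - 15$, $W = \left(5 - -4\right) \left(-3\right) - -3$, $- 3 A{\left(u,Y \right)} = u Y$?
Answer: $- \frac{1}{39} \approx -0.025641$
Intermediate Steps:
$A{\left(u,Y \right)} = - \frac{Y u}{3}$ ($A{\left(u,Y \right)} = - \frac{u Y}{3} = - \frac{Y u}{3}$)
$W = -24$ ($W = \left(5 + 4\right) \left(-3\right) + \left(4 - 1\right) = 9 \left(-3\right) + 3 = -27 + 3 = -24$)
$E{\left(L \right)} = -15 + L$
$\frac{1}{E{\left(A{\left(0,-2 \right)} \right)} + W} = \frac{1}{\left(-15 - \left(- \frac{2}{3}\right) 0\right) - 24} = \frac{1}{\left(-15 + 0\right) - 24} = \frac{1}{-15 - 24} = \frac{1}{-39} = - \frac{1}{39}$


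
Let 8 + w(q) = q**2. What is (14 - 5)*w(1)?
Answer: -63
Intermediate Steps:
w(q) = -8 + q**2
(14 - 5)*w(1) = (14 - 5)*(-8 + 1**2) = 9*(-8 + 1) = 9*(-7) = -63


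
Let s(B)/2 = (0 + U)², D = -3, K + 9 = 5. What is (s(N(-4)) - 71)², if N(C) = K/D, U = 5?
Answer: 441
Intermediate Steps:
K = -4 (K = -9 + 5 = -4)
N(C) = 4/3 (N(C) = -4/(-3) = -4*(-⅓) = 4/3)
s(B) = 50 (s(B) = 2*(0 + 5)² = 2*5² = 2*25 = 50)
(s(N(-4)) - 71)² = (50 - 71)² = (-21)² = 441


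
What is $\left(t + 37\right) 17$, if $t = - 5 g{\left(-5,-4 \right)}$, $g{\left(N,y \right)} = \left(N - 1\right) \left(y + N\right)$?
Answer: $-3961$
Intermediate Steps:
$g{\left(N,y \right)} = \left(-1 + N\right) \left(N + y\right)$
$t = -270$ ($t = - 5 \left(\left(-5\right)^{2} - -5 - -4 - -20\right) = - 5 \left(25 + 5 + 4 + 20\right) = \left(-5\right) 54 = -270$)
$\left(t + 37\right) 17 = \left(-270 + 37\right) 17 = \left(-233\right) 17 = -3961$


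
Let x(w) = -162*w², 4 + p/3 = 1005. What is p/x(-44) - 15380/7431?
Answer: -48949247/23541408 ≈ -2.0793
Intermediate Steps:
p = 3003 (p = -12 + 3*1005 = -12 + 3015 = 3003)
p/x(-44) - 15380/7431 = 3003/((-162*(-44)²)) - 15380/7431 = 3003/((-162*1936)) - 15380*1/7431 = 3003/(-313632) - 15380/7431 = 3003*(-1/313632) - 15380/7431 = -91/9504 - 15380/7431 = -48949247/23541408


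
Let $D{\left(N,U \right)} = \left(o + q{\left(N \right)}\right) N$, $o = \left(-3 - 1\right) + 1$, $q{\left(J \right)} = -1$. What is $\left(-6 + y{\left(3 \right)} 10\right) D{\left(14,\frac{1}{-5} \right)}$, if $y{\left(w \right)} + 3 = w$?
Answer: $336$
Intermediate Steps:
$o = -3$ ($o = -4 + 1 = -3$)
$y{\left(w \right)} = -3 + w$
$D{\left(N,U \right)} = - 4 N$ ($D{\left(N,U \right)} = \left(-3 - 1\right) N = - 4 N$)
$\left(-6 + y{\left(3 \right)} 10\right) D{\left(14,\frac{1}{-5} \right)} = \left(-6 + \left(-3 + 3\right) 10\right) \left(\left(-4\right) 14\right) = \left(-6 + 0 \cdot 10\right) \left(-56\right) = \left(-6 + 0\right) \left(-56\right) = \left(-6\right) \left(-56\right) = 336$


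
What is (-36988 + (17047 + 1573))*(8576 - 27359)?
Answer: 345006144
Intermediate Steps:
(-36988 + (17047 + 1573))*(8576 - 27359) = (-36988 + 18620)*(-18783) = -18368*(-18783) = 345006144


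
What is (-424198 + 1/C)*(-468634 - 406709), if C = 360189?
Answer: 44581643070632801/120063 ≈ 3.7132e+11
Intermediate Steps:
(-424198 + 1/C)*(-468634 - 406709) = (-424198 + 1/360189)*(-468634 - 406709) = (-424198 + 1/360189)*(-875343) = -152791453421/360189*(-875343) = 44581643070632801/120063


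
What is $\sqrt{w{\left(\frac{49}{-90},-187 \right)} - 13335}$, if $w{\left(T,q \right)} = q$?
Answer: $i \sqrt{13522} \approx 116.28 i$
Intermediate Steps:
$\sqrt{w{\left(\frac{49}{-90},-187 \right)} - 13335} = \sqrt{-187 - 13335} = \sqrt{-13522} = i \sqrt{13522}$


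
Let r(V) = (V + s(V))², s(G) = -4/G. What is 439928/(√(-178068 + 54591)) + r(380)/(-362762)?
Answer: -1303137801/3273927050 - 439928*I*√123477/123477 ≈ -0.39804 - 1252.0*I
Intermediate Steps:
r(V) = (V - 4/V)²
439928/(√(-178068 + 54591)) + r(380)/(-362762) = 439928/(√(-178068 + 54591)) + ((-4 + 380²)²/380²)/(-362762) = 439928/(√(-123477)) + ((-4 + 144400)²/144400)*(-1/362762) = 439928/((I*√123477)) + ((1/144400)*144396²)*(-1/362762) = 439928*(-I*√123477/123477) + ((1/144400)*20850204816)*(-1/362762) = -439928*I*√123477/123477 + (1303137801/9025)*(-1/362762) = -439928*I*√123477/123477 - 1303137801/3273927050 = -1303137801/3273927050 - 439928*I*√123477/123477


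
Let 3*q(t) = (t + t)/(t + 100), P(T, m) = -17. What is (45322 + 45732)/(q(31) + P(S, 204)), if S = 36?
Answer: -35784222/6619 ≈ -5406.3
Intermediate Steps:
q(t) = 2*t/(3*(100 + t)) (q(t) = ((t + t)/(t + 100))/3 = ((2*t)/(100 + t))/3 = (2*t/(100 + t))/3 = 2*t/(3*(100 + t)))
(45322 + 45732)/(q(31) + P(S, 204)) = (45322 + 45732)/((⅔)*31/(100 + 31) - 17) = 91054/((⅔)*31/131 - 17) = 91054/((⅔)*31*(1/131) - 17) = 91054/(62/393 - 17) = 91054/(-6619/393) = 91054*(-393/6619) = -35784222/6619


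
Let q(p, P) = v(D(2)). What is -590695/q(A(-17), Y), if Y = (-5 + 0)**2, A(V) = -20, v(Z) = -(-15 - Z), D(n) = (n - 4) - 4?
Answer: -590695/9 ≈ -65633.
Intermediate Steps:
D(n) = -8 + n (D(n) = (-4 + n) - 4 = -8 + n)
v(Z) = 15 + Z
Y = 25 (Y = (-5)**2 = 25)
q(p, P) = 9 (q(p, P) = 15 + (-8 + 2) = 15 - 6 = 9)
-590695/q(A(-17), Y) = -590695/9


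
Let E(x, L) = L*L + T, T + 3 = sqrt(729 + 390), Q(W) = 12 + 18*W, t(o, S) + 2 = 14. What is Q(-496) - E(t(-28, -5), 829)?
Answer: -696154 - sqrt(1119) ≈ -6.9619e+5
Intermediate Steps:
t(o, S) = 12 (t(o, S) = -2 + 14 = 12)
T = -3 + sqrt(1119) (T = -3 + sqrt(729 + 390) = -3 + sqrt(1119) ≈ 30.451)
E(x, L) = -3 + sqrt(1119) + L**2 (E(x, L) = L*L + (-3 + sqrt(1119)) = L**2 + (-3 + sqrt(1119)) = -3 + sqrt(1119) + L**2)
Q(-496) - E(t(-28, -5), 829) = (12 + 18*(-496)) - (-3 + sqrt(1119) + 829**2) = (12 - 8928) - (-3 + sqrt(1119) + 687241) = -8916 - (687238 + sqrt(1119)) = -8916 + (-687238 - sqrt(1119)) = -696154 - sqrt(1119)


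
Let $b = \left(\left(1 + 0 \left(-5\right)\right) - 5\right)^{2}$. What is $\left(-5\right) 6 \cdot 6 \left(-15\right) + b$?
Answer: $2716$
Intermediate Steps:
$b = 16$ ($b = \left(\left(1 + 0\right) - 5\right)^{2} = \left(1 - 5\right)^{2} = \left(-4\right)^{2} = 16$)
$\left(-5\right) 6 \cdot 6 \left(-15\right) + b = \left(-5\right) 6 \cdot 6 \left(-15\right) + 16 = \left(-30\right) 6 \left(-15\right) + 16 = \left(-180\right) \left(-15\right) + 16 = 2700 + 16 = 2716$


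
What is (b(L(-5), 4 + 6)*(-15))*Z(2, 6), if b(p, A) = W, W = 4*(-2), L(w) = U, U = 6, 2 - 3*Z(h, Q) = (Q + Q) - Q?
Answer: -160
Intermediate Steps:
Z(h, Q) = 2/3 - Q/3 (Z(h, Q) = 2/3 - ((Q + Q) - Q)/3 = 2/3 - (2*Q - Q)/3 = 2/3 - Q/3)
L(w) = 6
W = -8
b(p, A) = -8
(b(L(-5), 4 + 6)*(-15))*Z(2, 6) = (-8*(-15))*(2/3 - 1/3*6) = 120*(2/3 - 2) = 120*(-4/3) = -160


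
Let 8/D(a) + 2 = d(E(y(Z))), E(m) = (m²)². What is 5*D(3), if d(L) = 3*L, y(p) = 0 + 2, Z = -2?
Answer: 20/23 ≈ 0.86957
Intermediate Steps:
y(p) = 2
E(m) = m⁴
D(a) = 4/23 (D(a) = 8/(-2 + 3*2⁴) = 8/(-2 + 3*16) = 8/(-2 + 48) = 8/46 = 8*(1/46) = 4/23)
5*D(3) = 5*(4/23) = 20/23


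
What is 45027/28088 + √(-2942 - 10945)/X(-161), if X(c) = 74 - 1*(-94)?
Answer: 45027/28088 + I*√1543/56 ≈ 1.6031 + 0.70145*I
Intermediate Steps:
X(c) = 168 (X(c) = 74 + 94 = 168)
45027/28088 + √(-2942 - 10945)/X(-161) = 45027/28088 + √(-2942 - 10945)/168 = 45027*(1/28088) + √(-13887)*(1/168) = 45027/28088 + (3*I*√1543)*(1/168) = 45027/28088 + I*√1543/56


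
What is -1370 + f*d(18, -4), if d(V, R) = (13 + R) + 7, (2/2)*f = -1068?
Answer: -18458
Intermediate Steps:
f = -1068
d(V, R) = 20 + R
-1370 + f*d(18, -4) = -1370 - 1068*(20 - 4) = -1370 - 1068*16 = -1370 - 17088 = -18458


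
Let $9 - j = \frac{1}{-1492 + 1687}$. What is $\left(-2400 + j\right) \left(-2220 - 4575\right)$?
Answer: $\frac{211209438}{13} \approx 1.6247 \cdot 10^{7}$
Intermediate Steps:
$j = \frac{1754}{195}$ ($j = 9 - \frac{1}{-1492 + 1687} = 9 - \frac{1}{195} = \frac{1754}{195} \approx 8.9949$)
$\left(-2400 + j\right) \left(-2220 - 4575\right) = \left(-2400 + \frac{1754}{195}\right) \left(-2220 - 4575\right) = \left(- \frac{466246}{195}\right) \left(-6795\right) = \frac{211209438}{13}$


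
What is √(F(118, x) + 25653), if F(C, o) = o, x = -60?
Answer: √25593 ≈ 159.98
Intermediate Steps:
√(F(118, x) + 25653) = √(-60 + 25653) = √25593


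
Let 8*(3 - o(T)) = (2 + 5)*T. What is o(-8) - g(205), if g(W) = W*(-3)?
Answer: 625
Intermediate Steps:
o(T) = 3 - 7*T/8 (o(T) = 3 - (2 + 5)*T/8 = 3 - 7*T/8)
g(W) = -3*W
o(-8) - g(205) = (3 - 7/8*(-8)) - (-3)*205 = (3 + 7) - 1*(-615) = 10 + 615 = 625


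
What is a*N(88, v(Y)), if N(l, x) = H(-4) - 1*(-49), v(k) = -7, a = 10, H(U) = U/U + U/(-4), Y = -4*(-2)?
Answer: 510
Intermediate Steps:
Y = 8
H(U) = 1 - U/4 (H(U) = 1 + U*(-1/4) = 1 - U/4)
N(l, x) = 51 (N(l, x) = (1 - 1/4*(-4)) - 1*(-49) = (1 + 1) + 49 = 2 + 49 = 51)
a*N(88, v(Y)) = 10*51 = 510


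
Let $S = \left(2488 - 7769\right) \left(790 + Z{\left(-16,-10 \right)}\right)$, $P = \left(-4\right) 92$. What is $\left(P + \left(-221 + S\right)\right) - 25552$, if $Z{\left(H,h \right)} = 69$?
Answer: $-4562520$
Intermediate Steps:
$P = -368$
$S = -4536379$ ($S = \left(2488 - 7769\right) \left(790 + 69\right) = \left(-5281\right) 859 = -4536379$)
$\left(P + \left(-221 + S\right)\right) - 25552 = \left(-368 - 4536600\right) - 25552 = -4536968 - 25552 = -4562520$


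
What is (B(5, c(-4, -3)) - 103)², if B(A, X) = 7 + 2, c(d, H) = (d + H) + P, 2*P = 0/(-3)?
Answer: 8836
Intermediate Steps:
P = 0 (P = (0/(-3))/2 = (0*(-⅓))/2 = (½)*0 = 0)
c(d, H) = H + d (c(d, H) = (d + H) + 0 = (H + d) + 0 = H + d)
B(A, X) = 9
(B(5, c(-4, -3)) - 103)² = (9 - 103)² = (-94)² = 8836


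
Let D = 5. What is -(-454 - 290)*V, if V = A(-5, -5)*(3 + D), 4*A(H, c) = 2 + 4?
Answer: 8928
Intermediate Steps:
A(H, c) = 3/2 (A(H, c) = (2 + 4)/4 = (¼)*6 = 3/2)
V = 12 (V = 3*(3 + 5)/2 = (3/2)*8 = 12)
-(-454 - 290)*V = -(-454 - 290)*12 = -(-744)*12 = -1*(-8928) = 8928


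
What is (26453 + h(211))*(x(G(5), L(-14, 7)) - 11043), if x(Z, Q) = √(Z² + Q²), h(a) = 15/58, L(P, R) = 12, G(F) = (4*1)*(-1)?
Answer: -16943153427/58 + 3068578*√10/29 ≈ -2.9179e+8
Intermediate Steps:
G(F) = -4 (G(F) = 4*(-1) = -4)
h(a) = 15/58 (h(a) = 15*(1/58) = 15/58)
x(Z, Q) = √(Q² + Z²)
(26453 + h(211))*(x(G(5), L(-14, 7)) - 11043) = (26453 + 15/58)*(√(12² + (-4)²) - 11043) = 1534289*(√(144 + 16) - 11043)/58 = 1534289*(√160 - 11043)/58 = 1534289*(4*√10 - 11043)/58 = 1534289*(-11043 + 4*√10)/58 = -16943153427/58 + 3068578*√10/29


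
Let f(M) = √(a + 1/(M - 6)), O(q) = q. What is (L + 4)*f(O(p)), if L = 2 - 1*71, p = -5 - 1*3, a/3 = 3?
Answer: -325*√70/14 ≈ -194.22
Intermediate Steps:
a = 9 (a = 3*3 = 9)
p = -8 (p = -5 - 3 = -8)
f(M) = √(9 + 1/(-6 + M)) (f(M) = √(9 + 1/(M - 6)) = √(9 + 1/(-6 + M)))
L = -69 (L = 2 - 71 = -69)
(L + 4)*f(O(p)) = (-69 + 4)*√((-53 + 9*(-8))/(-6 - 8)) = -65*5*√5*√(-1/(-14)) = -65*5*√70/14 = -325*√70/14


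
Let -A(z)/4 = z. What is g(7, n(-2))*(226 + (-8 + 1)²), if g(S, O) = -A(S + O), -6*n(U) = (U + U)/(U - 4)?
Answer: 68200/9 ≈ 7577.8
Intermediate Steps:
n(U) = -U/(3*(-4 + U)) (n(U) = -(U + U)/(6*(U - 4)) = -2*U/(6*(-4 + U)) = -U/(3*(-4 + U)))
A(z) = -4*z
g(S, O) = 4*O + 4*S (g(S, O) = -(-4)*(S + O) = -(-4)*(O + S) = -(-4*O - 4*S) = 4*O + 4*S)
g(7, n(-2))*(226 + (-8 + 1)²) = (4*(-1*(-2)/(-12 + 3*(-2))) + 4*7)*(226 + (-8 + 1)²) = (4*(-1*(-2)/(-12 - 6)) + 28)*(226 + (-7)²) = (4*(-1*(-2)/(-18)) + 28)*(226 + 49) = (4*(-1*(-2)*(-1/18)) + 28)*275 = (4*(-⅑) + 28)*275 = (-4/9 + 28)*275 = (248/9)*275 = 68200/9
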